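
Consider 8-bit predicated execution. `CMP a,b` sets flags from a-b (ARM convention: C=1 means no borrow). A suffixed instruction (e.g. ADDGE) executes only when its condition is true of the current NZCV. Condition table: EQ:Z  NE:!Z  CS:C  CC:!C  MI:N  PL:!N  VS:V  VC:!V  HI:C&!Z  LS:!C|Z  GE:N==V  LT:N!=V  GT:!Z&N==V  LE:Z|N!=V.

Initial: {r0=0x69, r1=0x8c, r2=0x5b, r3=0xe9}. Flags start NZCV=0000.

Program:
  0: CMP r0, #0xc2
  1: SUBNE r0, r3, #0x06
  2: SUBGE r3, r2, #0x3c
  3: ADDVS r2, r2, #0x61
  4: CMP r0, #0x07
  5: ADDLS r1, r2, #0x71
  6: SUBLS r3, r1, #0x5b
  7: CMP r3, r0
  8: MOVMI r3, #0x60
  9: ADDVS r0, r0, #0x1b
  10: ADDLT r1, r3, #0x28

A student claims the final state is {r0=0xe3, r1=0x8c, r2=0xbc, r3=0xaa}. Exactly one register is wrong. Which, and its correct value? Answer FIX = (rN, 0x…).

0: ✓ CMP  NZCV=1001
1: ✓ SUBNE  r0←0xe3
2: ✓ SUBGE  r3←0x1f
3: ✓ ADDVS  r2←0xbc
4: ✓ CMP  NZCV=1010
5: · ADDLS
6: · SUBLS
7: ✓ CMP  NZCV=0000
8: · MOVMI
9: · ADDVS
10: · ADDLT

FIX = (r3, 0x1f)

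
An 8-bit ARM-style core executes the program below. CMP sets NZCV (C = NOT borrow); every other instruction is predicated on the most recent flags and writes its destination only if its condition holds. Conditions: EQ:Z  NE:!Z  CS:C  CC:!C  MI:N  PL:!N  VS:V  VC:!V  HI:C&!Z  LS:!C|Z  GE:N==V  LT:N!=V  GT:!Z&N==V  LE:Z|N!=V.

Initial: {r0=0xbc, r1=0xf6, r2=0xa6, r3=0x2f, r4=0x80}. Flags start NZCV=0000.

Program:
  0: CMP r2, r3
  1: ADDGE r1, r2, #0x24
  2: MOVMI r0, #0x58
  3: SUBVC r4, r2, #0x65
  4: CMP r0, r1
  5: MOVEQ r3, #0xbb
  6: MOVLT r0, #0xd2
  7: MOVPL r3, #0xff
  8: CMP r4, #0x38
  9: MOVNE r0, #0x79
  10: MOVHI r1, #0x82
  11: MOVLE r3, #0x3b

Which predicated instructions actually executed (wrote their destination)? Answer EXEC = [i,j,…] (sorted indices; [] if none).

0: ✓ CMP  NZCV=0011
1: · ADDGE
2: · MOVMI
3: · SUBVC
4: ✓ CMP  NZCV=1000
5: · MOVEQ
6: ✓ MOVLT  r0←0xd2
7: · MOVPL
8: ✓ CMP  NZCV=0011
9: ✓ MOVNE  r0←0x79
10: ✓ MOVHI  r1←0x82
11: ✓ MOVLE  r3←0x3b

EXEC = [6,9,10,11]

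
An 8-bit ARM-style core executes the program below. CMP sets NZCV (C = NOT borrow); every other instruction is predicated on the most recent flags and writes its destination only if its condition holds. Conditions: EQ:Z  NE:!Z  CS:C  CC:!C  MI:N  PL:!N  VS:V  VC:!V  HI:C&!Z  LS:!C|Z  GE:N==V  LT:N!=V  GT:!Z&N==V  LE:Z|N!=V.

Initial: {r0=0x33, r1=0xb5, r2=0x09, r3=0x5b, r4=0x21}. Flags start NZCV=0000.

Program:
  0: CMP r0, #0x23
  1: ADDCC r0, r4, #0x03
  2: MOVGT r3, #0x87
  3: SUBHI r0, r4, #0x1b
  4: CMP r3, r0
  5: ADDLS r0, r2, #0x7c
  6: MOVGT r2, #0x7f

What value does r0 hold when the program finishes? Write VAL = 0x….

VAL = 0x06

[0] flags=0010 → (cmp)
[1] flags=0010 CC?F → skip
[2] flags=0010 GT?T → r3=0x87
[3] flags=0010 HI?T → r0=0x06
[4] flags=1010 → (cmp)
[5] flags=1010 LS?F → skip
[6] flags=1010 GT?F → skip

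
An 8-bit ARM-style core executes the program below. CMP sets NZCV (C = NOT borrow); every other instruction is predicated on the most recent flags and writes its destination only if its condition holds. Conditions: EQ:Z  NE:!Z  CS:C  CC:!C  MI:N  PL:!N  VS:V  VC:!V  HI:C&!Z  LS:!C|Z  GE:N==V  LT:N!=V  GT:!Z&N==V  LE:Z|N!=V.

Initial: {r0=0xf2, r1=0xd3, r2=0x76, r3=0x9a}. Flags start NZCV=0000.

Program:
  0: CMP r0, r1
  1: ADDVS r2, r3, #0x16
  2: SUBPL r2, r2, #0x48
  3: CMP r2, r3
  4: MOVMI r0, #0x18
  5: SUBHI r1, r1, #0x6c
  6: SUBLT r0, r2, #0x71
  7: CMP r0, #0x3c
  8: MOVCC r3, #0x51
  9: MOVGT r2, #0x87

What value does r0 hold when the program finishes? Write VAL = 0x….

[0] flags=0010 → (cmp)
[1] flags=0010 VS?F → skip
[2] flags=0010 PL?T → r2=0x2e
[3] flags=1001 → (cmp)
[4] flags=1001 MI?T → r0=0x18
[5] flags=1001 HI?F → skip
[6] flags=1001 LT?F → skip
[7] flags=1000 → (cmp)
[8] flags=1000 CC?T → r3=0x51
[9] flags=1000 GT?F → skip

VAL = 0x18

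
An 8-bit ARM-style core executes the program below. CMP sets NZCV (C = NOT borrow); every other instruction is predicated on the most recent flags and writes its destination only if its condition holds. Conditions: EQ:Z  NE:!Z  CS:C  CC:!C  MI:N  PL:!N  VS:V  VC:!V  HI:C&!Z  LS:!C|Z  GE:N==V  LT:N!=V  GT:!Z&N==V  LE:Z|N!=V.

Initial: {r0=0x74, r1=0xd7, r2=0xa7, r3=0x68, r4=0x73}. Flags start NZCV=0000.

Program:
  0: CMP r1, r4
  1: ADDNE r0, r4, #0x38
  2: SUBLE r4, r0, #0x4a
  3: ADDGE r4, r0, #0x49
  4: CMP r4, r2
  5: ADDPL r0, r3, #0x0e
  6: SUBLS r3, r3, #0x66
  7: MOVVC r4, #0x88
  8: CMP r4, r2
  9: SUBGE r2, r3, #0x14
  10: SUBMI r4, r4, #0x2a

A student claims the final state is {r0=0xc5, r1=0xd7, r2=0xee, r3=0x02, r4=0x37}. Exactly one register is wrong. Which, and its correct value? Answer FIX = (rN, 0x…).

FIX = (r0, 0xab)

[0] flags=0011 → (cmp)
[1] flags=0011 NE?T → r0=0xab
[2] flags=0011 LE?T → r4=0x61
[3] flags=0011 GE?F → skip
[4] flags=1001 → (cmp)
[5] flags=1001 PL?F → skip
[6] flags=1001 LS?T → r3=0x02
[7] flags=1001 VC?F → skip
[8] flags=1001 → (cmp)
[9] flags=1001 GE?T → r2=0xee
[10] flags=1001 MI?T → r4=0x37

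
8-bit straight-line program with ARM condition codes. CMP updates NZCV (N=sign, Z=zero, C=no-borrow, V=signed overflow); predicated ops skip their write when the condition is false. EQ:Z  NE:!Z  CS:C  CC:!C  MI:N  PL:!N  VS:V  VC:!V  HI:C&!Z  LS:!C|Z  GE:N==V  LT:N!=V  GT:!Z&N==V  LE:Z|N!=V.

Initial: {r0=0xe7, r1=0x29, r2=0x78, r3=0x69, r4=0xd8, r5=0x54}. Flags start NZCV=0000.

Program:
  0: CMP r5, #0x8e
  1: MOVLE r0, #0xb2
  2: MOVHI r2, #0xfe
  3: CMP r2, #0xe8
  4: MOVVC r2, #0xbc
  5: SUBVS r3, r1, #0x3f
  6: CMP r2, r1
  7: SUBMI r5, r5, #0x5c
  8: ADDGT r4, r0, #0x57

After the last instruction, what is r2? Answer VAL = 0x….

0: ✓ CMP  NZCV=1001
1: · MOVLE
2: · MOVHI
3: ✓ CMP  NZCV=1001
4: · MOVVC
5: ✓ SUBVS  r3←0xea
6: ✓ CMP  NZCV=0010
7: · SUBMI
8: ✓ ADDGT  r4←0x3e

VAL = 0x78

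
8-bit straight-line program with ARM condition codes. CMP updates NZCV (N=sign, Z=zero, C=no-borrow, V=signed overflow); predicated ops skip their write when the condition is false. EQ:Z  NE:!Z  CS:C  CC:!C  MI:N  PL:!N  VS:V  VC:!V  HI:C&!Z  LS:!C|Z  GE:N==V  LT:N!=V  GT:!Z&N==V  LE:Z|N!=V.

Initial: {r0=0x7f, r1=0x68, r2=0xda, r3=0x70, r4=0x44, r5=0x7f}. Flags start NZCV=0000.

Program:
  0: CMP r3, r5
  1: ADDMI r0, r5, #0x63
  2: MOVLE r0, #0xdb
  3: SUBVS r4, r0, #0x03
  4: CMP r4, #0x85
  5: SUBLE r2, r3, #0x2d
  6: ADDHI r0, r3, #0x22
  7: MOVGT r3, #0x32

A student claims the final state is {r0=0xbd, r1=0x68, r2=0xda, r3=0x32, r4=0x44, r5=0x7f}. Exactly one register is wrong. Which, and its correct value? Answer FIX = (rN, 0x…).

[0] flags=1000 → (cmp)
[1] flags=1000 MI?T → r0=0xe2
[2] flags=1000 LE?T → r0=0xdb
[3] flags=1000 VS?F → skip
[4] flags=1001 → (cmp)
[5] flags=1001 LE?F → skip
[6] flags=1001 HI?F → skip
[7] flags=1001 GT?T → r3=0x32

FIX = (r0, 0xdb)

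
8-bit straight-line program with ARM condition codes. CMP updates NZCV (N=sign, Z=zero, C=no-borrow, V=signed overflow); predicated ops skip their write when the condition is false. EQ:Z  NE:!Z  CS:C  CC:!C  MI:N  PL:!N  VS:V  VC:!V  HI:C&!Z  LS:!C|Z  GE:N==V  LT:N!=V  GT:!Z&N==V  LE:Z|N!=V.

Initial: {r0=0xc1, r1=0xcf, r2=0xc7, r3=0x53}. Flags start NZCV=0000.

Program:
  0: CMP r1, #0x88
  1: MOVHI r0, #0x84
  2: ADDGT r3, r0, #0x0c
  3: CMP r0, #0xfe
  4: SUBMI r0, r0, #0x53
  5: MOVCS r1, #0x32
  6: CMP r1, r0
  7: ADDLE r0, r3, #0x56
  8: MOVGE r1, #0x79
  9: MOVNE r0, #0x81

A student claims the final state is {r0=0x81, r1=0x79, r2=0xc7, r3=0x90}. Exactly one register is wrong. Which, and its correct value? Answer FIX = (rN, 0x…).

FIX = (r1, 0xcf)

0: ✓ CMP  NZCV=0010
1: ✓ MOVHI  r0←0x84
2: ✓ ADDGT  r3←0x90
3: ✓ CMP  NZCV=1000
4: ✓ SUBMI  r0←0x31
5: · MOVCS
6: ✓ CMP  NZCV=1010
7: ✓ ADDLE  r0←0xe6
8: · MOVGE
9: ✓ MOVNE  r0←0x81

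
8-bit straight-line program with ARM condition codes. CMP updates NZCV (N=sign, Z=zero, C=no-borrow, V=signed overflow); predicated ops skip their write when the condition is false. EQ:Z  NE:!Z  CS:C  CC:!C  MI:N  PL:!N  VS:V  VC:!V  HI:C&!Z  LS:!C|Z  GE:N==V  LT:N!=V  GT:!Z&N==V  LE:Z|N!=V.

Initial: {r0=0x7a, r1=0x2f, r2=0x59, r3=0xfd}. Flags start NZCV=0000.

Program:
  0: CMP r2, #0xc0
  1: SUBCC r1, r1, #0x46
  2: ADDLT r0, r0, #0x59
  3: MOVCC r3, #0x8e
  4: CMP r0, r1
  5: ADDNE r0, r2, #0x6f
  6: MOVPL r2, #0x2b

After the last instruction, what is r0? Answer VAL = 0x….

VAL = 0xc8

[0] flags=1001 → (cmp)
[1] flags=1001 CC?T → r1=0xe9
[2] flags=1001 LT?F → skip
[3] flags=1001 CC?T → r3=0x8e
[4] flags=1001 → (cmp)
[5] flags=1001 NE?T → r0=0xc8
[6] flags=1001 PL?F → skip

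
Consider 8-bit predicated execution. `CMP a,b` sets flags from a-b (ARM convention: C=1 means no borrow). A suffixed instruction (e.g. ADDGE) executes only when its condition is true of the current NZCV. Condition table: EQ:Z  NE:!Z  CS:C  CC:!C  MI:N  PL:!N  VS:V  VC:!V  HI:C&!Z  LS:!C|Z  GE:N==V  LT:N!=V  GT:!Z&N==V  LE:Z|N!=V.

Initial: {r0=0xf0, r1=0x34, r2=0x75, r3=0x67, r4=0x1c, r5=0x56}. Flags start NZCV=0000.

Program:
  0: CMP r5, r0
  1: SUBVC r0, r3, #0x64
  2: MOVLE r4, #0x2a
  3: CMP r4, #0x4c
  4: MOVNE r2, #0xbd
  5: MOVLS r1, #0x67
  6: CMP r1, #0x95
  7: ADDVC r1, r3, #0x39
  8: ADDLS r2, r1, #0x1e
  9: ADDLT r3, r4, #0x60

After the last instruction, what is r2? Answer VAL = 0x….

VAL = 0x85

0: ✓ CMP  NZCV=0000
1: ✓ SUBVC  r0←0x03
2: · MOVLE
3: ✓ CMP  NZCV=1000
4: ✓ MOVNE  r2←0xbd
5: ✓ MOVLS  r1←0x67
6: ✓ CMP  NZCV=1001
7: · ADDVC
8: ✓ ADDLS  r2←0x85
9: · ADDLT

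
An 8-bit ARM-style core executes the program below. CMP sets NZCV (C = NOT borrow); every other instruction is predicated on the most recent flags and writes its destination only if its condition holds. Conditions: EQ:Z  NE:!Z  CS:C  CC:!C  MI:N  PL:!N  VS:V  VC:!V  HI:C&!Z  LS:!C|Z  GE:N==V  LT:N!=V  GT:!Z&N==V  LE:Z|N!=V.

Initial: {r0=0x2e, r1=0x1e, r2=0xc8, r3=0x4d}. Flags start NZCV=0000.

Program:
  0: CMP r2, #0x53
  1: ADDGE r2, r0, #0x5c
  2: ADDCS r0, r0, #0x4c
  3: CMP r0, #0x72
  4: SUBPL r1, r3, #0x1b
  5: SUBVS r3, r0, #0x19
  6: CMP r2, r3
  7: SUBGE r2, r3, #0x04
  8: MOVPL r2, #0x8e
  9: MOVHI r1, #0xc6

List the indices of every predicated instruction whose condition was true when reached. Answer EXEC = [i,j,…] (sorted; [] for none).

[0] flags=0011 → (cmp)
[1] flags=0011 GE?F → skip
[2] flags=0011 CS?T → r0=0x7a
[3] flags=0010 → (cmp)
[4] flags=0010 PL?T → r1=0x32
[5] flags=0010 VS?F → skip
[6] flags=0011 → (cmp)
[7] flags=0011 GE?F → skip
[8] flags=0011 PL?T → r2=0x8e
[9] flags=0011 HI?T → r1=0xc6

EXEC = [2,4,8,9]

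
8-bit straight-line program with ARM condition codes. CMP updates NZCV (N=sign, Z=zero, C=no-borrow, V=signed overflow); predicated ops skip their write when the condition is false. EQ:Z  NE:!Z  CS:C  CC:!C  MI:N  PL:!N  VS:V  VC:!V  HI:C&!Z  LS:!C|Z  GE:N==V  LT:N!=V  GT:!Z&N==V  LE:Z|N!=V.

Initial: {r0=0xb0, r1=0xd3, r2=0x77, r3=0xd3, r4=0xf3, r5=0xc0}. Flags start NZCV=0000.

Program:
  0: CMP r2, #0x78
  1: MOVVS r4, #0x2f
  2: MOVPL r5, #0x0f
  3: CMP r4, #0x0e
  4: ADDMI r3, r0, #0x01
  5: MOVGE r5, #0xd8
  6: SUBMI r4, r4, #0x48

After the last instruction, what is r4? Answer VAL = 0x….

[0] flags=1000 → (cmp)
[1] flags=1000 VS?F → skip
[2] flags=1000 PL?F → skip
[3] flags=1010 → (cmp)
[4] flags=1010 MI?T → r3=0xb1
[5] flags=1010 GE?F → skip
[6] flags=1010 MI?T → r4=0xab

VAL = 0xab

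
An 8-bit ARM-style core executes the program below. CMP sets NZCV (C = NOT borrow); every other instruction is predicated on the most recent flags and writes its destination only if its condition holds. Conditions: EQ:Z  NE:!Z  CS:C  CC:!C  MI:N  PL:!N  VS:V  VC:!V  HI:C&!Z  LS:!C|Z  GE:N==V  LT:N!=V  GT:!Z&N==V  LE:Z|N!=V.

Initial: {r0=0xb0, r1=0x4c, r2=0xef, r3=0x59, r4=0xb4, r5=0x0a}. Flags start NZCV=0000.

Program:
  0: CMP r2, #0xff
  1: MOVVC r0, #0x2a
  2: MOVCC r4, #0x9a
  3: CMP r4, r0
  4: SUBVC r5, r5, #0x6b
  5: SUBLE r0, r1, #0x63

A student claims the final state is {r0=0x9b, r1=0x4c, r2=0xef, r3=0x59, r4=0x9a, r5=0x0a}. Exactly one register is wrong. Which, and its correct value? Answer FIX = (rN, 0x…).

[0] flags=1000 → (cmp)
[1] flags=1000 VC?T → r0=0x2a
[2] flags=1000 CC?T → r4=0x9a
[3] flags=0011 → (cmp)
[4] flags=0011 VC?F → skip
[5] flags=0011 LE?T → r0=0xe9

FIX = (r0, 0xe9)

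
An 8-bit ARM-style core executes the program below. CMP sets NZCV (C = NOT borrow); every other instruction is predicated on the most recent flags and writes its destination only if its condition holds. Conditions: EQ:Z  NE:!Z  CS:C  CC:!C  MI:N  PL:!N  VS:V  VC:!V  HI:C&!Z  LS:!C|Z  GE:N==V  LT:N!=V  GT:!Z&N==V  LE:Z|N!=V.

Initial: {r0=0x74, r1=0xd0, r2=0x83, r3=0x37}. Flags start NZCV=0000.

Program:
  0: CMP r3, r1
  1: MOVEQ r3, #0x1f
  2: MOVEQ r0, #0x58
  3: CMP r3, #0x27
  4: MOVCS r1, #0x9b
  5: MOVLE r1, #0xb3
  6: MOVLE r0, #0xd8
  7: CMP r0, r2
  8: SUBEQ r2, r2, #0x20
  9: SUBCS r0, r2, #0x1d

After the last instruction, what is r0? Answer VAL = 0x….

0: ✓ CMP  NZCV=0000
1: · MOVEQ
2: · MOVEQ
3: ✓ CMP  NZCV=0010
4: ✓ MOVCS  r1←0x9b
5: · MOVLE
6: · MOVLE
7: ✓ CMP  NZCV=1001
8: · SUBEQ
9: · SUBCS

VAL = 0x74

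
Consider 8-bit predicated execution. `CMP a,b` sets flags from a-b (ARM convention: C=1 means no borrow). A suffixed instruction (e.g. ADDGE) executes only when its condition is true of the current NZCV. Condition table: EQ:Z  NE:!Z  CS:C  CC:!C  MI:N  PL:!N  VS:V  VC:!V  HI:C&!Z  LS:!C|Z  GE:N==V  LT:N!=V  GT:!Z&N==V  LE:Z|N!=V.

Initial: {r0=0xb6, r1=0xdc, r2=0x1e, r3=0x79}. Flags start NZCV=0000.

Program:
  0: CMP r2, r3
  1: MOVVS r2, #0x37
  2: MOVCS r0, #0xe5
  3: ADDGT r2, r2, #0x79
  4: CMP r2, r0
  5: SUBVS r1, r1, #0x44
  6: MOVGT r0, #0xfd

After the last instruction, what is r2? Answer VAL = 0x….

0: ✓ CMP  NZCV=1000
1: · MOVVS
2: · MOVCS
3: · ADDGT
4: ✓ CMP  NZCV=0000
5: · SUBVS
6: ✓ MOVGT  r0←0xfd

VAL = 0x1e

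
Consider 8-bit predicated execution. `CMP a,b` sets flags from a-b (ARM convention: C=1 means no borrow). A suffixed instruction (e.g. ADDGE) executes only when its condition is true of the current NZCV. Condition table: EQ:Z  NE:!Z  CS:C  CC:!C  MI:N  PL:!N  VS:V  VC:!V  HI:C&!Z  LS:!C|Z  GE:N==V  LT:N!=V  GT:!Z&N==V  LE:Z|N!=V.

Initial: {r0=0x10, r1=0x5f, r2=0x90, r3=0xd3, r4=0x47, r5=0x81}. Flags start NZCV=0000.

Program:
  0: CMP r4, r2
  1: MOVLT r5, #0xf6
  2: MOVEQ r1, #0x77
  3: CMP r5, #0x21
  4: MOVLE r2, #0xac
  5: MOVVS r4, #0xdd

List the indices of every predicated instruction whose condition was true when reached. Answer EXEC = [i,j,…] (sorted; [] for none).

EXEC = [4,5]

0: ✓ CMP  NZCV=1001
1: · MOVLT
2: · MOVEQ
3: ✓ CMP  NZCV=0011
4: ✓ MOVLE  r2←0xac
5: ✓ MOVVS  r4←0xdd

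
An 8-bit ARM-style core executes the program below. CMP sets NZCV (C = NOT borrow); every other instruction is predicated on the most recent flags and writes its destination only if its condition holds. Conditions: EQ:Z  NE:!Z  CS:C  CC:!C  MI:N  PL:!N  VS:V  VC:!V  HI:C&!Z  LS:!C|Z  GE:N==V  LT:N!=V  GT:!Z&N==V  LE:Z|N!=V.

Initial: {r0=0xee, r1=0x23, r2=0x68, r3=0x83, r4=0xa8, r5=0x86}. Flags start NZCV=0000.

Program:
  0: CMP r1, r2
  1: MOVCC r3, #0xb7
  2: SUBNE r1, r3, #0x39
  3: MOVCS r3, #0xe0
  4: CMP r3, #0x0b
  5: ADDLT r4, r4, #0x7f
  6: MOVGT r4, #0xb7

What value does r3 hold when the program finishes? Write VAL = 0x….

VAL = 0xb7

0: ✓ CMP  NZCV=1000
1: ✓ MOVCC  r3←0xb7
2: ✓ SUBNE  r1←0x7e
3: · MOVCS
4: ✓ CMP  NZCV=1010
5: ✓ ADDLT  r4←0x27
6: · MOVGT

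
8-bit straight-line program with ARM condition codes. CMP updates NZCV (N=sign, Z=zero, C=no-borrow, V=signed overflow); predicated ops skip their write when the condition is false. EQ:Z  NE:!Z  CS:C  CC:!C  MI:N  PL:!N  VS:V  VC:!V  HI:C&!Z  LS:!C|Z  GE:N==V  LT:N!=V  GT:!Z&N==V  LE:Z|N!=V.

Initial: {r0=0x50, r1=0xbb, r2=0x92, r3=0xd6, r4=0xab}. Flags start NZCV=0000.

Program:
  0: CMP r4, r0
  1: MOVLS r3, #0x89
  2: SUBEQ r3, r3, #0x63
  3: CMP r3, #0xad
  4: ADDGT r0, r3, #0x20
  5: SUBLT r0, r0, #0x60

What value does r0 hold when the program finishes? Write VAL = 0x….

VAL = 0xf6

0: ✓ CMP  NZCV=0011
1: · MOVLS
2: · SUBEQ
3: ✓ CMP  NZCV=0010
4: ✓ ADDGT  r0←0xf6
5: · SUBLT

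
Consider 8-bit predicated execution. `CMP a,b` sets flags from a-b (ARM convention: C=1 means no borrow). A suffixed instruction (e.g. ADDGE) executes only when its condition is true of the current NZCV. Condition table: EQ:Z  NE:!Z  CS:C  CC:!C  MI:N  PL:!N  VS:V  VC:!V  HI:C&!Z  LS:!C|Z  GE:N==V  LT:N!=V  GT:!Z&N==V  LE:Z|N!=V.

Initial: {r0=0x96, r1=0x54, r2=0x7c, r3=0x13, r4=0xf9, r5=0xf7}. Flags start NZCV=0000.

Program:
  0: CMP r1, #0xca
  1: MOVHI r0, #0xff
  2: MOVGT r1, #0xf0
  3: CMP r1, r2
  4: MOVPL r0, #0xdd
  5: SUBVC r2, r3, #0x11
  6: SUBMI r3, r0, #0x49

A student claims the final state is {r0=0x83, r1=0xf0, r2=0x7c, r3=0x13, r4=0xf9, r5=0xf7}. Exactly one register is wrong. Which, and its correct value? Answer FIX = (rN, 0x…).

FIX = (r0, 0xdd)

[0] flags=1001 → (cmp)
[1] flags=1001 HI?F → skip
[2] flags=1001 GT?T → r1=0xf0
[3] flags=0011 → (cmp)
[4] flags=0011 PL?T → r0=0xdd
[5] flags=0011 VC?F → skip
[6] flags=0011 MI?F → skip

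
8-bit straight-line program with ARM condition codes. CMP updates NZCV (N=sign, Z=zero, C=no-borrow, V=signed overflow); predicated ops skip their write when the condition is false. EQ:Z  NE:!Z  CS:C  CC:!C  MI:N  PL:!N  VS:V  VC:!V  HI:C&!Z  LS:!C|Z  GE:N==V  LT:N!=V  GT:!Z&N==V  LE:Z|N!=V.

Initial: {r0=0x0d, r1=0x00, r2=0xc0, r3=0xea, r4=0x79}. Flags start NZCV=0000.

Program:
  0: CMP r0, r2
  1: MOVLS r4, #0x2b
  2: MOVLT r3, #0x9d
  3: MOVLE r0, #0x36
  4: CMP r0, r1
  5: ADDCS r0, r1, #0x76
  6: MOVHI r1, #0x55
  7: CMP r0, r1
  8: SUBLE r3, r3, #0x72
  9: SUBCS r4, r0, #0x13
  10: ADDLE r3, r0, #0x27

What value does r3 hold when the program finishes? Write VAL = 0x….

VAL = 0xea

0: ✓ CMP  NZCV=0000
1: ✓ MOVLS  r4←0x2b
2: · MOVLT
3: · MOVLE
4: ✓ CMP  NZCV=0010
5: ✓ ADDCS  r0←0x76
6: ✓ MOVHI  r1←0x55
7: ✓ CMP  NZCV=0010
8: · SUBLE
9: ✓ SUBCS  r4←0x63
10: · ADDLE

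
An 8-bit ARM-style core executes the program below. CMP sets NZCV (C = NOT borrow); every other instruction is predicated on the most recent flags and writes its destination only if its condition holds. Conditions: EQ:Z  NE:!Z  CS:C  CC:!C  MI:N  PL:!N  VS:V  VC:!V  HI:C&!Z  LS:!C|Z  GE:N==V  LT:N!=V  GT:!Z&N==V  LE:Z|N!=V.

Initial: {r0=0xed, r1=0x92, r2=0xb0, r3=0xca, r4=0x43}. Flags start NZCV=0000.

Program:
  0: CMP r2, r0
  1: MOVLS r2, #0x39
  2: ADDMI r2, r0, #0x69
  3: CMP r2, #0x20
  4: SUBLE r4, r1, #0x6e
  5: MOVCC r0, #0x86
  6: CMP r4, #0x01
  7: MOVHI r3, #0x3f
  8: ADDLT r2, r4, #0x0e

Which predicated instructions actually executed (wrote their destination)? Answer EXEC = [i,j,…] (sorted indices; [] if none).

EXEC = [1,2,7]

[0] flags=1000 → (cmp)
[1] flags=1000 LS?T → r2=0x39
[2] flags=1000 MI?T → r2=0x56
[3] flags=0010 → (cmp)
[4] flags=0010 LE?F → skip
[5] flags=0010 CC?F → skip
[6] flags=0010 → (cmp)
[7] flags=0010 HI?T → r3=0x3f
[8] flags=0010 LT?F → skip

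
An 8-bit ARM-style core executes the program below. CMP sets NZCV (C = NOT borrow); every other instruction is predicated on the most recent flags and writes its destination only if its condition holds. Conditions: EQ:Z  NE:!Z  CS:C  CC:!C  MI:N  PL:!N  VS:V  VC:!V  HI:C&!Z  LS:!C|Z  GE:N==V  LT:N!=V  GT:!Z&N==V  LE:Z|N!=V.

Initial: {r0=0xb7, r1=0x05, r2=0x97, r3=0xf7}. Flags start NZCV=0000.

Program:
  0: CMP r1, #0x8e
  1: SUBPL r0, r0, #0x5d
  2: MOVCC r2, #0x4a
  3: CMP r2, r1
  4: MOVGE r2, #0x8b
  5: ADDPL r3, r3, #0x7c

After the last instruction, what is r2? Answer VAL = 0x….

VAL = 0x8b

[0] flags=0000 → (cmp)
[1] flags=0000 PL?T → r0=0x5a
[2] flags=0000 CC?T → r2=0x4a
[3] flags=0010 → (cmp)
[4] flags=0010 GE?T → r2=0x8b
[5] flags=0010 PL?T → r3=0x73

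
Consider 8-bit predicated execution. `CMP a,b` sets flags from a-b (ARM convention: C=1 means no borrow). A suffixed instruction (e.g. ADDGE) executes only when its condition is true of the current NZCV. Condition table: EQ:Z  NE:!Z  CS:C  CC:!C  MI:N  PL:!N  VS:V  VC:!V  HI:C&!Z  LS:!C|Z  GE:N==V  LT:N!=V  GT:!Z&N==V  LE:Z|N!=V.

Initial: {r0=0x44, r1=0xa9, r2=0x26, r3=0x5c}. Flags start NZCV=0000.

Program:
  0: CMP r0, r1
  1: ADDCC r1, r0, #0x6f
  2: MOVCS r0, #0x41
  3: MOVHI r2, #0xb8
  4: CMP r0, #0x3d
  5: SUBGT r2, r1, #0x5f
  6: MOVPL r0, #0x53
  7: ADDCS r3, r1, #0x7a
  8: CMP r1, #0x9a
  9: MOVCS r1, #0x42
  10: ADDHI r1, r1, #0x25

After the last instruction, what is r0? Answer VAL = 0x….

[0] flags=1001 → (cmp)
[1] flags=1001 CC?T → r1=0xb3
[2] flags=1001 CS?F → skip
[3] flags=1001 HI?F → skip
[4] flags=0010 → (cmp)
[5] flags=0010 GT?T → r2=0x54
[6] flags=0010 PL?T → r0=0x53
[7] flags=0010 CS?T → r3=0x2d
[8] flags=0010 → (cmp)
[9] flags=0010 CS?T → r1=0x42
[10] flags=0010 HI?T → r1=0x67

VAL = 0x53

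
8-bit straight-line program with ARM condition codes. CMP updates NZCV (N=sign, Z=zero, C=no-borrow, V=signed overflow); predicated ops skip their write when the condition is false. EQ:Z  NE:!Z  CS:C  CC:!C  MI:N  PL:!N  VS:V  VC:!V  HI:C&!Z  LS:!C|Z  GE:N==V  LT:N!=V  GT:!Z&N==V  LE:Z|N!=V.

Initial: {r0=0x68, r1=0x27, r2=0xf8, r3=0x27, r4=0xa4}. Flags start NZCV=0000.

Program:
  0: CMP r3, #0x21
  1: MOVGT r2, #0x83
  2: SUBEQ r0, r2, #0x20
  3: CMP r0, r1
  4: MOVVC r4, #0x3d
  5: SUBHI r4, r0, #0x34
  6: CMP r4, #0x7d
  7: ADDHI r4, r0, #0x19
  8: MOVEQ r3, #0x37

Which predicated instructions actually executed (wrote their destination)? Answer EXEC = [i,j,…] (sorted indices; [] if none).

0: ✓ CMP  NZCV=0010
1: ✓ MOVGT  r2←0x83
2: · SUBEQ
3: ✓ CMP  NZCV=0010
4: ✓ MOVVC  r4←0x3d
5: ✓ SUBHI  r4←0x34
6: ✓ CMP  NZCV=1000
7: · ADDHI
8: · MOVEQ

EXEC = [1,4,5]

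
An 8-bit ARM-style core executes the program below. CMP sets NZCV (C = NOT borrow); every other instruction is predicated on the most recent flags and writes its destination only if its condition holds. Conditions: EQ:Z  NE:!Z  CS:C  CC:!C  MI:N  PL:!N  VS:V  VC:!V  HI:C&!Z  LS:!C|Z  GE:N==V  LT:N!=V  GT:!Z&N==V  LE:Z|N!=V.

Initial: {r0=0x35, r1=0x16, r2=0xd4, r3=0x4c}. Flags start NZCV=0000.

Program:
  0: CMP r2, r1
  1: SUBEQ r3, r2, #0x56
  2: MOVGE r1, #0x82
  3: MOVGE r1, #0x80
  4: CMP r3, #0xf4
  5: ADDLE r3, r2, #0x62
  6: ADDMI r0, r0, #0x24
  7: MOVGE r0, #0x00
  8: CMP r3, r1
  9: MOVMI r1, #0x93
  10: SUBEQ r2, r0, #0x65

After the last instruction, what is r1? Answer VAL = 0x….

0: ✓ CMP  NZCV=1010
1: · SUBEQ
2: · MOVGE
3: · MOVGE
4: ✓ CMP  NZCV=0000
5: · ADDLE
6: · ADDMI
7: ✓ MOVGE  r0←0x00
8: ✓ CMP  NZCV=0010
9: · MOVMI
10: · SUBEQ

VAL = 0x16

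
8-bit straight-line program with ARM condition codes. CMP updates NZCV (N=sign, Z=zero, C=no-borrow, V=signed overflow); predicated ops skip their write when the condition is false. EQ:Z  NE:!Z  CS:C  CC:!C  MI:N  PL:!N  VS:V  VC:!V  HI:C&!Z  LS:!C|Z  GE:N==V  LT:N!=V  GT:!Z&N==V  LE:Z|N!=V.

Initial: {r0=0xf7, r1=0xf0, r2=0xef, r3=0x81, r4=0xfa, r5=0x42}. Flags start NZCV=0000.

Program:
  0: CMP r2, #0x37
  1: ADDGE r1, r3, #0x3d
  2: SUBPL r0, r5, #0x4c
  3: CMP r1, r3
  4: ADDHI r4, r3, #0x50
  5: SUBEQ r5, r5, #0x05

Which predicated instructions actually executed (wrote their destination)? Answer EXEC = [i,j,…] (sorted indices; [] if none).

EXEC = [4]

[0] flags=1010 → (cmp)
[1] flags=1010 GE?F → skip
[2] flags=1010 PL?F → skip
[3] flags=0010 → (cmp)
[4] flags=0010 HI?T → r4=0xd1
[5] flags=0010 EQ?F → skip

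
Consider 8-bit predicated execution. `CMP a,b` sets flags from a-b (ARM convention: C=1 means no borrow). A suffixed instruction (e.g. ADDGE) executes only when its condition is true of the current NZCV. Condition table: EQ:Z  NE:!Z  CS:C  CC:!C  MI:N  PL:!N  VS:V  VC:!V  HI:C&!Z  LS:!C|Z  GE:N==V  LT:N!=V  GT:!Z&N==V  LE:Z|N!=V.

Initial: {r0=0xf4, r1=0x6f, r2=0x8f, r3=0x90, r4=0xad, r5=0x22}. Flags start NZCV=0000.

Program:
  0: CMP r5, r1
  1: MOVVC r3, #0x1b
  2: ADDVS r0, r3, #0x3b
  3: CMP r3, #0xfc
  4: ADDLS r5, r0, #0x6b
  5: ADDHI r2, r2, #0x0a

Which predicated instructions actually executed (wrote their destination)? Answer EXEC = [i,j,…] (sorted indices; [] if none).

0: ✓ CMP  NZCV=1000
1: ✓ MOVVC  r3←0x1b
2: · ADDVS
3: ✓ CMP  NZCV=0000
4: ✓ ADDLS  r5←0x5f
5: · ADDHI

EXEC = [1,4]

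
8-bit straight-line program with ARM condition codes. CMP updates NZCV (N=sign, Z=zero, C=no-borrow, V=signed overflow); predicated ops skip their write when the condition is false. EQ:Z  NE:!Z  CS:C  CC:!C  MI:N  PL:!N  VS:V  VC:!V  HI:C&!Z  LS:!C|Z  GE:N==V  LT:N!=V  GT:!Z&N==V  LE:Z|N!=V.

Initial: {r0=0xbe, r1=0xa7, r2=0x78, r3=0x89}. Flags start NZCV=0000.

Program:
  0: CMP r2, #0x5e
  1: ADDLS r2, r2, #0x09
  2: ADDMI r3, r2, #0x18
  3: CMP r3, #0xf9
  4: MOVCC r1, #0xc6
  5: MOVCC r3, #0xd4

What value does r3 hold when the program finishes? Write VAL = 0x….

[0] flags=0010 → (cmp)
[1] flags=0010 LS?F → skip
[2] flags=0010 MI?F → skip
[3] flags=1000 → (cmp)
[4] flags=1000 CC?T → r1=0xc6
[5] flags=1000 CC?T → r3=0xd4

VAL = 0xd4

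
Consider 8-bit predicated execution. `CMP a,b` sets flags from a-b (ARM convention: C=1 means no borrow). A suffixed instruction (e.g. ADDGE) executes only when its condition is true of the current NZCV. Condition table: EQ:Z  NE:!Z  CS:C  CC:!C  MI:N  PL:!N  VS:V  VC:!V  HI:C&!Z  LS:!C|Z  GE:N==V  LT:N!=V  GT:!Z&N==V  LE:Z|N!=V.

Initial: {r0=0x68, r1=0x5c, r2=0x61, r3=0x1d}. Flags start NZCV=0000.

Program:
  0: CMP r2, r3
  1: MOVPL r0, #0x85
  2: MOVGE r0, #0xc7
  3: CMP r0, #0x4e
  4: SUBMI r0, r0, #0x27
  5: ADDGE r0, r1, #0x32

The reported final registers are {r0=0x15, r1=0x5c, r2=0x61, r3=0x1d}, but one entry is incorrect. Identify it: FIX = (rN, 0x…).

0: ✓ CMP  NZCV=0010
1: ✓ MOVPL  r0←0x85
2: ✓ MOVGE  r0←0xc7
3: ✓ CMP  NZCV=0011
4: · SUBMI
5: · ADDGE

FIX = (r0, 0xc7)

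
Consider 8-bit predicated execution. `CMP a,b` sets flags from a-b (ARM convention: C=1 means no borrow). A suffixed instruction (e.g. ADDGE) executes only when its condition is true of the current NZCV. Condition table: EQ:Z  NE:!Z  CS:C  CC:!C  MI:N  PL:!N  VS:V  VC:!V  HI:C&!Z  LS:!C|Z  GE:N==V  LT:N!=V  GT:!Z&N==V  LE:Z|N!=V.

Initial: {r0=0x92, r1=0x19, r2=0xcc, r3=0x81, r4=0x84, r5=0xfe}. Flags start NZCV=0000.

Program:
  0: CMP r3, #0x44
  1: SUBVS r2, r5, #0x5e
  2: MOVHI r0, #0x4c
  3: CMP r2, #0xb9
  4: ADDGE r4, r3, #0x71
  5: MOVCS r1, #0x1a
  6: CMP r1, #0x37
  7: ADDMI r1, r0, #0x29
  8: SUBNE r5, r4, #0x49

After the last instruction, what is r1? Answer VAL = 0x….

0: ✓ CMP  NZCV=0011
1: ✓ SUBVS  r2←0xa0
2: ✓ MOVHI  r0←0x4c
3: ✓ CMP  NZCV=1000
4: · ADDGE
5: · MOVCS
6: ✓ CMP  NZCV=1000
7: ✓ ADDMI  r1←0x75
8: ✓ SUBNE  r5←0x3b

VAL = 0x75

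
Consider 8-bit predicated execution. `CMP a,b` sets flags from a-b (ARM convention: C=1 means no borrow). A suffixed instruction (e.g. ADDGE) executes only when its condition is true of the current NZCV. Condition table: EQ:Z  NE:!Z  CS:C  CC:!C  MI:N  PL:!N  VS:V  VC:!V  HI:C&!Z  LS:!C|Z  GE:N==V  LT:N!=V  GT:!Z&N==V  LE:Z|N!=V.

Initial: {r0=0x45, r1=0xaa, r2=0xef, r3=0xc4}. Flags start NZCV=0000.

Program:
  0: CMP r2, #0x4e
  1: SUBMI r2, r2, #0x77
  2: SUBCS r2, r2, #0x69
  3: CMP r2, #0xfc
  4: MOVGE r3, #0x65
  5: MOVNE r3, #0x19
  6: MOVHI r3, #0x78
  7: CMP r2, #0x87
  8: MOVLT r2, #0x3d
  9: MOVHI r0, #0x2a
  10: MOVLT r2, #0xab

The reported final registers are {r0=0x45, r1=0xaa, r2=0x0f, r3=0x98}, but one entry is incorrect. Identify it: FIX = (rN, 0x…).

0: ✓ CMP  NZCV=1010
1: ✓ SUBMI  r2←0x78
2: ✓ SUBCS  r2←0x0f
3: ✓ CMP  NZCV=0000
4: ✓ MOVGE  r3←0x65
5: ✓ MOVNE  r3←0x19
6: · MOVHI
7: ✓ CMP  NZCV=1001
8: · MOVLT
9: · MOVHI
10: · MOVLT

FIX = (r3, 0x19)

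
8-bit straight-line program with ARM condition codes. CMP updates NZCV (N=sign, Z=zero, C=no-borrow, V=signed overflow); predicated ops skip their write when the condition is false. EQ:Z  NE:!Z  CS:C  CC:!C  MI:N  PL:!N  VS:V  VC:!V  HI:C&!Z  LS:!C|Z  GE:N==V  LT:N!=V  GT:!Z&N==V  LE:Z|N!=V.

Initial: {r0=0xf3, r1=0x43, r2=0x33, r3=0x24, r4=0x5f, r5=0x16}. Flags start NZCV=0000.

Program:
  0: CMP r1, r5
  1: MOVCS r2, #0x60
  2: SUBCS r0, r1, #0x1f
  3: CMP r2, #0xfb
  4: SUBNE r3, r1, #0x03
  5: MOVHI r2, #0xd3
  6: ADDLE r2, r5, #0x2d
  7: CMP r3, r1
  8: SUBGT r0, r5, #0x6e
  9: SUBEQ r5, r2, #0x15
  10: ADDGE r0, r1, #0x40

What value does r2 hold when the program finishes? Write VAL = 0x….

[0] flags=0010 → (cmp)
[1] flags=0010 CS?T → r2=0x60
[2] flags=0010 CS?T → r0=0x24
[3] flags=0000 → (cmp)
[4] flags=0000 NE?T → r3=0x40
[5] flags=0000 HI?F → skip
[6] flags=0000 LE?F → skip
[7] flags=1000 → (cmp)
[8] flags=1000 GT?F → skip
[9] flags=1000 EQ?F → skip
[10] flags=1000 GE?F → skip

VAL = 0x60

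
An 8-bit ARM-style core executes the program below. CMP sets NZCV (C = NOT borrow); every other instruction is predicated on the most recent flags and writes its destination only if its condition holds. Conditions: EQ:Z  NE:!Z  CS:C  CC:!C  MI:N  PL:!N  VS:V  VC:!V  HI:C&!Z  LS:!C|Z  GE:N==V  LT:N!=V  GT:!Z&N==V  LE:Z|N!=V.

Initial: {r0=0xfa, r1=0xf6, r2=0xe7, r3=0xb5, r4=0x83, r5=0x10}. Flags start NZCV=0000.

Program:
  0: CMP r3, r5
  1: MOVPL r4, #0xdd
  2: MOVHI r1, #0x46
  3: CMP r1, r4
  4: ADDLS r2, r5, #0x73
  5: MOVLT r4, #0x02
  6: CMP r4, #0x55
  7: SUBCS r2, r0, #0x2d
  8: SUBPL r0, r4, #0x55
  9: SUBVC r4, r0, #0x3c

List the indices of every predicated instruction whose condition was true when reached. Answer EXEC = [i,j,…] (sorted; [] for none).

EXEC = [2,4,7,8]

0: ✓ CMP  NZCV=1010
1: · MOVPL
2: ✓ MOVHI  r1←0x46
3: ✓ CMP  NZCV=1001
4: ✓ ADDLS  r2←0x83
5: · MOVLT
6: ✓ CMP  NZCV=0011
7: ✓ SUBCS  r2←0xcd
8: ✓ SUBPL  r0←0x2e
9: · SUBVC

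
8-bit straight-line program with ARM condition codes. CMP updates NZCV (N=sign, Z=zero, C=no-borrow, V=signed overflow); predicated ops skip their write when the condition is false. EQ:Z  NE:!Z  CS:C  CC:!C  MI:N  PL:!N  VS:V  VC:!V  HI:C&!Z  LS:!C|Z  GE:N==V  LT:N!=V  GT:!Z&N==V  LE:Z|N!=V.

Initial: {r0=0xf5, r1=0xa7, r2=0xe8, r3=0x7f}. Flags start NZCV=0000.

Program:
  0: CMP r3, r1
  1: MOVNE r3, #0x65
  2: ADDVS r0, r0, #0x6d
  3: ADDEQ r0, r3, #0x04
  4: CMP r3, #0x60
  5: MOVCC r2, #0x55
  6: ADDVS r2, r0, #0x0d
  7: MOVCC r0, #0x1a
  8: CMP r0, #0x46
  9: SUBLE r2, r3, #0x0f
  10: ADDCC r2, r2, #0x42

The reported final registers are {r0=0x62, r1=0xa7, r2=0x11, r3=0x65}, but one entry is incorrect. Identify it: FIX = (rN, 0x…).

FIX = (r2, 0xe8)

[0] flags=1001 → (cmp)
[1] flags=1001 NE?T → r3=0x65
[2] flags=1001 VS?T → r0=0x62
[3] flags=1001 EQ?F → skip
[4] flags=0010 → (cmp)
[5] flags=0010 CC?F → skip
[6] flags=0010 VS?F → skip
[7] flags=0010 CC?F → skip
[8] flags=0010 → (cmp)
[9] flags=0010 LE?F → skip
[10] flags=0010 CC?F → skip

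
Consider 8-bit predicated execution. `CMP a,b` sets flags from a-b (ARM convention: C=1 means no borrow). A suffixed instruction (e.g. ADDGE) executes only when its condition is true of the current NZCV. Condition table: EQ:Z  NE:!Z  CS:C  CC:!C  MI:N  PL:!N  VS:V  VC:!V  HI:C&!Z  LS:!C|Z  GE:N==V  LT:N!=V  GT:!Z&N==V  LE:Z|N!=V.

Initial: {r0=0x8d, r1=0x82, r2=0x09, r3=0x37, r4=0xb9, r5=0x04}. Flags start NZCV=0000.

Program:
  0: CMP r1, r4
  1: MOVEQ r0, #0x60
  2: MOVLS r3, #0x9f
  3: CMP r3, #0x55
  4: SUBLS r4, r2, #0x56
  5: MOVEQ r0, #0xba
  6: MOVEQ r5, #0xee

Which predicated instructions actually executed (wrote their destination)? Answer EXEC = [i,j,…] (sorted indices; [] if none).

EXEC = [2]

[0] flags=1000 → (cmp)
[1] flags=1000 EQ?F → skip
[2] flags=1000 LS?T → r3=0x9f
[3] flags=0011 → (cmp)
[4] flags=0011 LS?F → skip
[5] flags=0011 EQ?F → skip
[6] flags=0011 EQ?F → skip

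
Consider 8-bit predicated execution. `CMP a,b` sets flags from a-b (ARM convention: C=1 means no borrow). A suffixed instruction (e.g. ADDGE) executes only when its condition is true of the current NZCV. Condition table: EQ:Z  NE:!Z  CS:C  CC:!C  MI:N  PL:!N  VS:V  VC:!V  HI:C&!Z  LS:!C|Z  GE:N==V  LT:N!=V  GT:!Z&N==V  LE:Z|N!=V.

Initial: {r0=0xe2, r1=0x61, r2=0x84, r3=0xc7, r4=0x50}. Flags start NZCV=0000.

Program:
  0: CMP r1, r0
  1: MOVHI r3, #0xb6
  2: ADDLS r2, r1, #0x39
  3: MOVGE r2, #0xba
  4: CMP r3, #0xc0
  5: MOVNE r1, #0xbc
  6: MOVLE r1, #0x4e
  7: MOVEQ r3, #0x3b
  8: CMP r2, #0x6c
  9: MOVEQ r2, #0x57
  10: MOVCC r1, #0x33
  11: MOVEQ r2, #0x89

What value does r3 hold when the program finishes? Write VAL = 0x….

VAL = 0xc7

0: ✓ CMP  NZCV=0000
1: · MOVHI
2: ✓ ADDLS  r2←0x9a
3: ✓ MOVGE  r2←0xba
4: ✓ CMP  NZCV=0010
5: ✓ MOVNE  r1←0xbc
6: · MOVLE
7: · MOVEQ
8: ✓ CMP  NZCV=0011
9: · MOVEQ
10: · MOVCC
11: · MOVEQ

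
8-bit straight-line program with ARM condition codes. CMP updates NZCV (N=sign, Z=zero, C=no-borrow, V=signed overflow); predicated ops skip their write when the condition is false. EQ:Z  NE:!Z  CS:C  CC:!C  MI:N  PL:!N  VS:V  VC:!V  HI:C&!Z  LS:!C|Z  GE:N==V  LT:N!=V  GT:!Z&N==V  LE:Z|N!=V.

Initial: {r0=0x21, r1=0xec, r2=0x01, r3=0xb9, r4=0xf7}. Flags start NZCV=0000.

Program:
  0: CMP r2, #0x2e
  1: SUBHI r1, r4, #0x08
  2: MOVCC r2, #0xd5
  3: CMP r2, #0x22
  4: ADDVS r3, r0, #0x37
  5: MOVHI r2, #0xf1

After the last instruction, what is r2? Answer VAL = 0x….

VAL = 0xf1

0: ✓ CMP  NZCV=1000
1: · SUBHI
2: ✓ MOVCC  r2←0xd5
3: ✓ CMP  NZCV=1010
4: · ADDVS
5: ✓ MOVHI  r2←0xf1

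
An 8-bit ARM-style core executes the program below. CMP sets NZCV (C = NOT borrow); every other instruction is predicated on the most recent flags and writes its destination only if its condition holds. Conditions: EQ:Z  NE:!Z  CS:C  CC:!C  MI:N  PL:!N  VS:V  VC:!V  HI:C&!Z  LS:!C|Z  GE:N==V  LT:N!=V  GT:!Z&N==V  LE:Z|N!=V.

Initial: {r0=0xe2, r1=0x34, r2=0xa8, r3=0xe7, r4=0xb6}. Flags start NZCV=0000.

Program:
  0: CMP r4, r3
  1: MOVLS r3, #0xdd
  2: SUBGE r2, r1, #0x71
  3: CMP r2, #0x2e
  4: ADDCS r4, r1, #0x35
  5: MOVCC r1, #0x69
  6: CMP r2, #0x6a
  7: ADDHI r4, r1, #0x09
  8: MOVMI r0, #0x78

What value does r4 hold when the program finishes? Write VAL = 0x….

VAL = 0x3d

0: ✓ CMP  NZCV=1000
1: ✓ MOVLS  r3←0xdd
2: · SUBGE
3: ✓ CMP  NZCV=0011
4: ✓ ADDCS  r4←0x69
5: · MOVCC
6: ✓ CMP  NZCV=0011
7: ✓ ADDHI  r4←0x3d
8: · MOVMI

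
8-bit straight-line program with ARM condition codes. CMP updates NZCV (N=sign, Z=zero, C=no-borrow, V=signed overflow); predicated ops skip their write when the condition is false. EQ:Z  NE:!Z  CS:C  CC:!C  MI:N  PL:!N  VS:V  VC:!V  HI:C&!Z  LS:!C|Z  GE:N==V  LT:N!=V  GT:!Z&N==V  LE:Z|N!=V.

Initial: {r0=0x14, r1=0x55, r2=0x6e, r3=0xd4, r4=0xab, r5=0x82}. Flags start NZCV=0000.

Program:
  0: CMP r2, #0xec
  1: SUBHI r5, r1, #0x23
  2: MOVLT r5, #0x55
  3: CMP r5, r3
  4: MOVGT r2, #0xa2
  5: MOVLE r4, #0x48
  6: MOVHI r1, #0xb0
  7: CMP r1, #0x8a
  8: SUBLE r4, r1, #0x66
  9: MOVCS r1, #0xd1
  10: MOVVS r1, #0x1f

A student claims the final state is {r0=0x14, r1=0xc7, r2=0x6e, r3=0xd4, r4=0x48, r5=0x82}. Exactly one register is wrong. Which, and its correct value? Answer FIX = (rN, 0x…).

[0] flags=1001 → (cmp)
[1] flags=1001 HI?F → skip
[2] flags=1001 LT?F → skip
[3] flags=1000 → (cmp)
[4] flags=1000 GT?F → skip
[5] flags=1000 LE?T → r4=0x48
[6] flags=1000 HI?F → skip
[7] flags=1001 → (cmp)
[8] flags=1001 LE?F → skip
[9] flags=1001 CS?F → skip
[10] flags=1001 VS?T → r1=0x1f

FIX = (r1, 0x1f)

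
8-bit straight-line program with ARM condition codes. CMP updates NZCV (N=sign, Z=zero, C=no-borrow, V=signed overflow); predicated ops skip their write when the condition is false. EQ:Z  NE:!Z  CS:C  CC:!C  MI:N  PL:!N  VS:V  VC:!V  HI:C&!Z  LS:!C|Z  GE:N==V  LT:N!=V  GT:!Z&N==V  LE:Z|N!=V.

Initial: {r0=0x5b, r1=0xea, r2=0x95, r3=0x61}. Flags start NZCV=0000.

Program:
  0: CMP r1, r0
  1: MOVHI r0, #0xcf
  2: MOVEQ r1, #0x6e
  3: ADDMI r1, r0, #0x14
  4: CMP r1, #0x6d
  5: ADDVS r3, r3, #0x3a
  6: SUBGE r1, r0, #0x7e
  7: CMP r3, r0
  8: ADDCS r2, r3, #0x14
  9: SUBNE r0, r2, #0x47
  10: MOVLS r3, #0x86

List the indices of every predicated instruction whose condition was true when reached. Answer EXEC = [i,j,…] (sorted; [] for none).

0: ✓ CMP  NZCV=1010
1: ✓ MOVHI  r0←0xcf
2: · MOVEQ
3: ✓ ADDMI  r1←0xe3
4: ✓ CMP  NZCV=0011
5: ✓ ADDVS  r3←0x9b
6: · SUBGE
7: ✓ CMP  NZCV=1000
8: · ADDCS
9: ✓ SUBNE  r0←0x4e
10: ✓ MOVLS  r3←0x86

EXEC = [1,3,5,9,10]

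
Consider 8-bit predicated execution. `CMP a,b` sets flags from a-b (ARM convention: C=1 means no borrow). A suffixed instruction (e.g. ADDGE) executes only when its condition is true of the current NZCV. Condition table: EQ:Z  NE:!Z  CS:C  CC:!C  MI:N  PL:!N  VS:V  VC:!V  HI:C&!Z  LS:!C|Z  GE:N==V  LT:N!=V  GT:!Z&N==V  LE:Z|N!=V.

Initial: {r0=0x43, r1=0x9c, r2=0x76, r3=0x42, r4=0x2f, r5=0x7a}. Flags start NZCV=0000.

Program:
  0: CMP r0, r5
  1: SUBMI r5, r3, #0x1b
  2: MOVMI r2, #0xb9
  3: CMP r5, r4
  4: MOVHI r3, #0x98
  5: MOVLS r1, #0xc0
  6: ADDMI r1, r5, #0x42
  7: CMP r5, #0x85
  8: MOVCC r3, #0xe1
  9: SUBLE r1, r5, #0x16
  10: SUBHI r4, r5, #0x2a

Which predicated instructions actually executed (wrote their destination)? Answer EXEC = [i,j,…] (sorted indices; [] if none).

EXEC = [1,2,5,6,8]

[0] flags=1000 → (cmp)
[1] flags=1000 MI?T → r5=0x27
[2] flags=1000 MI?T → r2=0xb9
[3] flags=1000 → (cmp)
[4] flags=1000 HI?F → skip
[5] flags=1000 LS?T → r1=0xc0
[6] flags=1000 MI?T → r1=0x69
[7] flags=1001 → (cmp)
[8] flags=1001 CC?T → r3=0xe1
[9] flags=1001 LE?F → skip
[10] flags=1001 HI?F → skip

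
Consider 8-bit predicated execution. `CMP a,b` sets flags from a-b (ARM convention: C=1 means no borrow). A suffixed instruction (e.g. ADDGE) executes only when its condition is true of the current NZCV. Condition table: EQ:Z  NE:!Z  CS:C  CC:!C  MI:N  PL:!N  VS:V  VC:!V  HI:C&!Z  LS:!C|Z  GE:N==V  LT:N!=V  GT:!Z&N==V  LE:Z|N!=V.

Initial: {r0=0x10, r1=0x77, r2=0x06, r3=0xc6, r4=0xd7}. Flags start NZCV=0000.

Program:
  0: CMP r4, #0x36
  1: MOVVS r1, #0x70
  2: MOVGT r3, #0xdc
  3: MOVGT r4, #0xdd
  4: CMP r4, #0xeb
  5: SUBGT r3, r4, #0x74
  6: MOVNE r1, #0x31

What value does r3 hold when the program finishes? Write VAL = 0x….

VAL = 0xc6

0: ✓ CMP  NZCV=1010
1: · MOVVS
2: · MOVGT
3: · MOVGT
4: ✓ CMP  NZCV=1000
5: · SUBGT
6: ✓ MOVNE  r1←0x31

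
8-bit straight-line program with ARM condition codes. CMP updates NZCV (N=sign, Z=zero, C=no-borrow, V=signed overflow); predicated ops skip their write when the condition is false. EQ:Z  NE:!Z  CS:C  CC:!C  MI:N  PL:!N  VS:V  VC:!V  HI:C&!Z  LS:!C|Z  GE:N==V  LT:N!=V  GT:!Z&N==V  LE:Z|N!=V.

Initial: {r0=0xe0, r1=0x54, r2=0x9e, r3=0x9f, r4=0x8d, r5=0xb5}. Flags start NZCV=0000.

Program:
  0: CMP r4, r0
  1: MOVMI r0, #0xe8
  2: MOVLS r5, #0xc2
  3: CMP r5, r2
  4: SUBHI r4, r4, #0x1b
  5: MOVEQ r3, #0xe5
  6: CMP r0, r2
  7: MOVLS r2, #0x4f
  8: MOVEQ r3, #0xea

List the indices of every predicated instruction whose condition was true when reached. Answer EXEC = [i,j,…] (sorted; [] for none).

0: ✓ CMP  NZCV=1000
1: ✓ MOVMI  r0←0xe8
2: ✓ MOVLS  r5←0xc2
3: ✓ CMP  NZCV=0010
4: ✓ SUBHI  r4←0x72
5: · MOVEQ
6: ✓ CMP  NZCV=0010
7: · MOVLS
8: · MOVEQ

EXEC = [1,2,4]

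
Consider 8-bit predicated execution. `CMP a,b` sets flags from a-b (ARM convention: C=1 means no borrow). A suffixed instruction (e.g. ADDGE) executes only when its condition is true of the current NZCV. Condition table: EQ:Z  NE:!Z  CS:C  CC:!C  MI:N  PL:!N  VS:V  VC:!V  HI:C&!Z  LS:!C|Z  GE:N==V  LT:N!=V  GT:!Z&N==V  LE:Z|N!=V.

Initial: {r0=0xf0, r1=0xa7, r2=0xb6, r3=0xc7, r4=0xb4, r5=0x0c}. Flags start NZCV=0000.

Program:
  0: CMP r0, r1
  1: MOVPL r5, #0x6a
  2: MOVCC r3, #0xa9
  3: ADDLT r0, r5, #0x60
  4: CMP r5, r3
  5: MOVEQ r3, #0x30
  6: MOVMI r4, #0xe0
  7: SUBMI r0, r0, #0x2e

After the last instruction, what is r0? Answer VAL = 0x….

VAL = 0xc2

[0] flags=0010 → (cmp)
[1] flags=0010 PL?T → r5=0x6a
[2] flags=0010 CC?F → skip
[3] flags=0010 LT?F → skip
[4] flags=1001 → (cmp)
[5] flags=1001 EQ?F → skip
[6] flags=1001 MI?T → r4=0xe0
[7] flags=1001 MI?T → r0=0xc2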